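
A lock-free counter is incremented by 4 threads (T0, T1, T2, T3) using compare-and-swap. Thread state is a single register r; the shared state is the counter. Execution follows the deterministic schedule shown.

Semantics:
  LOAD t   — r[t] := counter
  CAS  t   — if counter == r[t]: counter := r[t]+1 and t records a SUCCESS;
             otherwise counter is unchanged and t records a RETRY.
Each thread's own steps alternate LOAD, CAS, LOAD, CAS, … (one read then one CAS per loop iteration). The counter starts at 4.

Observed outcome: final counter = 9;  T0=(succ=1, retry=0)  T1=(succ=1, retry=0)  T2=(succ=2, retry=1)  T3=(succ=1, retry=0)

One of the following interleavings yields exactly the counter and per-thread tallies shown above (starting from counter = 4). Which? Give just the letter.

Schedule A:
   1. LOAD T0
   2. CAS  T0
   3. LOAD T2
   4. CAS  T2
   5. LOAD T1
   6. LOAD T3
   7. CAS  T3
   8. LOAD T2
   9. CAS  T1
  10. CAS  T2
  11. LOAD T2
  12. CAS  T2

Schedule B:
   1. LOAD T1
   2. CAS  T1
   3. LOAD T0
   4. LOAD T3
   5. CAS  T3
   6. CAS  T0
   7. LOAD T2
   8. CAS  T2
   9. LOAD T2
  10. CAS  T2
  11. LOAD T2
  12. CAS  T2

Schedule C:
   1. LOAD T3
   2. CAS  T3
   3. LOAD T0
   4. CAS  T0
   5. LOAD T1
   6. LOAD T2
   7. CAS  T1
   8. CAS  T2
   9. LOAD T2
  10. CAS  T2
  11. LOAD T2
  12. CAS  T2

C

Run C:
T3 LOAD — after: cnt=4, r=4 — load
T3 CAS — after: cnt=5, r=4 — ok
T0 LOAD — after: cnt=5, r=5 — load
T0 CAS — after: cnt=6, r=5 — ok
T1 LOAD — after: cnt=6, r=6 — load
T2 LOAD — after: cnt=6, r=6 — load
T1 CAS — after: cnt=7, r=6 — ok
T2 CAS — after: cnt=7, r=6 — retry
T2 LOAD — after: cnt=7, r=7 — load
T2 CAS — after: cnt=8, r=7 — ok
T2 LOAD — after: cnt=8, r=8 — load
T2 CAS — after: cnt=9, r=8 — ok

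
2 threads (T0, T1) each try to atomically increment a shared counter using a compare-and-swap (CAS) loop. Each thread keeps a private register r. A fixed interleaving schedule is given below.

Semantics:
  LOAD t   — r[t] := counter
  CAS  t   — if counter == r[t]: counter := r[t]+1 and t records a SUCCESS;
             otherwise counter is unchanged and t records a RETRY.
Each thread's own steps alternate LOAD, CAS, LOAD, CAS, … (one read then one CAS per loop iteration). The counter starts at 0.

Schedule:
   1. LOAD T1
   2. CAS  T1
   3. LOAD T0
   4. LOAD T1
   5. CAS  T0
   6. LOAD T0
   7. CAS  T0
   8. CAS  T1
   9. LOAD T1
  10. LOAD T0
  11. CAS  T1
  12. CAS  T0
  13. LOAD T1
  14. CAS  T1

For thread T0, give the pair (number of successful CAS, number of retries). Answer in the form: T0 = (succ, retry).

#1 T1 reads 0
#2 T1 CAS(0→1) writes; counter now 1
#3 T0 reads 1
#4 T1 reads 1
#5 T0 CAS(1→2) writes; counter now 2
#6 T0 reads 2
#7 T0 CAS(2→3) writes; counter now 3
#8 T1 CAS(1→2) fails; counter now 3
#9 T1 reads 3
#10 T0 reads 3
#11 T1 CAS(3→4) writes; counter now 4
#12 T0 CAS(3→4) fails; counter now 4
#13 T1 reads 4
#14 T1 CAS(4→5) writes; counter now 5

T0 = (2, 1)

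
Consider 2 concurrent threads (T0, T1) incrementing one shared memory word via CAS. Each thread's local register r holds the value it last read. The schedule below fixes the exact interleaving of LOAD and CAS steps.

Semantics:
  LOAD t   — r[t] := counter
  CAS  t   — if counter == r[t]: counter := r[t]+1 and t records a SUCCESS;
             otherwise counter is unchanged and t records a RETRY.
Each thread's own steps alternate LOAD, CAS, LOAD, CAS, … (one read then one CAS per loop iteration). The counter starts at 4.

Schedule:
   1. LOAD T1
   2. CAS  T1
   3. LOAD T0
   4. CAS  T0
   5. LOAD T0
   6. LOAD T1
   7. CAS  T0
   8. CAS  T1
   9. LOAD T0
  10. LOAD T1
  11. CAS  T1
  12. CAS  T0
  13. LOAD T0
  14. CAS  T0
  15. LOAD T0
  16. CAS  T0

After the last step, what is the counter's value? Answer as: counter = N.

step 1: T1 LOAD ⇒ load; ctr=4 reg=4
step 2: T1 CAS ⇒ ok; ctr=5 reg=4
step 3: T0 LOAD ⇒ load; ctr=5 reg=5
step 4: T0 CAS ⇒ ok; ctr=6 reg=5
step 5: T0 LOAD ⇒ load; ctr=6 reg=6
step 6: T1 LOAD ⇒ load; ctr=6 reg=6
step 7: T0 CAS ⇒ ok; ctr=7 reg=6
step 8: T1 CAS ⇒ retry; ctr=7 reg=6
step 9: T0 LOAD ⇒ load; ctr=7 reg=7
step 10: T1 LOAD ⇒ load; ctr=7 reg=7
step 11: T1 CAS ⇒ ok; ctr=8 reg=7
step 12: T0 CAS ⇒ retry; ctr=8 reg=7
step 13: T0 LOAD ⇒ load; ctr=8 reg=8
step 14: T0 CAS ⇒ ok; ctr=9 reg=8
step 15: T0 LOAD ⇒ load; ctr=9 reg=9
step 16: T0 CAS ⇒ ok; ctr=10 reg=9

counter = 10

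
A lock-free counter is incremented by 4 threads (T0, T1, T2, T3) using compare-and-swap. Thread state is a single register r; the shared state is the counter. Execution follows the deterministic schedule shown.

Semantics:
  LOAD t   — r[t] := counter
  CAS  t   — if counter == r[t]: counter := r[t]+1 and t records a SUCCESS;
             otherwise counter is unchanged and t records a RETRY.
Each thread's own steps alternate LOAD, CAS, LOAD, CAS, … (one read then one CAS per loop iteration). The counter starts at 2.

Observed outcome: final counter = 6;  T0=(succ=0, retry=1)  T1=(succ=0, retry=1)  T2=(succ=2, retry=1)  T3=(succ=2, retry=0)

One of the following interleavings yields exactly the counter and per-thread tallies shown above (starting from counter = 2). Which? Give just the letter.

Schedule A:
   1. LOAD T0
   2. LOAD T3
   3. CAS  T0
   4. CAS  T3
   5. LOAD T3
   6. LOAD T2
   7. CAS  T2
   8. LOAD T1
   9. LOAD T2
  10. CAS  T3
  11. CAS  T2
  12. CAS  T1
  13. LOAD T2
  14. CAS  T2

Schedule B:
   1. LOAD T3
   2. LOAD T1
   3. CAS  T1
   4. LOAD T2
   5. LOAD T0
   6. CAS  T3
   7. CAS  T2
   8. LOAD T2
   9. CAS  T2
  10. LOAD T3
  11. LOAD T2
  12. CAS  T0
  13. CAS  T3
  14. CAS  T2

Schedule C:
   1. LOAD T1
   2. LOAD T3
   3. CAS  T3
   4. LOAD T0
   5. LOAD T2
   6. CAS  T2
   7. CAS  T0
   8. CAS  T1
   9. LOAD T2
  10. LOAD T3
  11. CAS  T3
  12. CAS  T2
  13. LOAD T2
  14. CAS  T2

Tracing schedule C:
step 1: T1 LOAD ⇒ load; ctr=2 reg=2
step 2: T3 LOAD ⇒ load; ctr=2 reg=2
step 3: T3 CAS ⇒ ok; ctr=3 reg=2
step 4: T0 LOAD ⇒ load; ctr=3 reg=3
step 5: T2 LOAD ⇒ load; ctr=3 reg=3
step 6: T2 CAS ⇒ ok; ctr=4 reg=3
step 7: T0 CAS ⇒ retry; ctr=4 reg=3
step 8: T1 CAS ⇒ retry; ctr=4 reg=2
step 9: T2 LOAD ⇒ load; ctr=4 reg=4
step 10: T3 LOAD ⇒ load; ctr=4 reg=4
step 11: T3 CAS ⇒ ok; ctr=5 reg=4
step 12: T2 CAS ⇒ retry; ctr=5 reg=4
step 13: T2 LOAD ⇒ load; ctr=5 reg=5
step 14: T2 CAS ⇒ ok; ctr=6 reg=5

C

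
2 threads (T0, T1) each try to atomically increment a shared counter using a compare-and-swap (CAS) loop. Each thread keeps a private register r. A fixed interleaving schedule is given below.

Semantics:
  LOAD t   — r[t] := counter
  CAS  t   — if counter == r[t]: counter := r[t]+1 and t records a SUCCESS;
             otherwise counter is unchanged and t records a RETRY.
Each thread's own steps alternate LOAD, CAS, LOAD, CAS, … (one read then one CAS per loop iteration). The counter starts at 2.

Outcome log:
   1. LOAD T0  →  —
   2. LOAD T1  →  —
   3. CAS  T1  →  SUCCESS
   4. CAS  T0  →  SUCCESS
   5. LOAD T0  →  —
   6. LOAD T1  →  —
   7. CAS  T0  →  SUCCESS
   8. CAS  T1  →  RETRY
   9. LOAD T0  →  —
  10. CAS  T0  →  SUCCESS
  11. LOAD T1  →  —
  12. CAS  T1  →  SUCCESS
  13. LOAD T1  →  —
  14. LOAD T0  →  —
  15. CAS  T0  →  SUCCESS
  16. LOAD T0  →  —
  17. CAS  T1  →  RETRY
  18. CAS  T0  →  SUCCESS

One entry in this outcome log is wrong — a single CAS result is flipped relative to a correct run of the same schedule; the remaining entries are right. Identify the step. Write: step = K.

step = 4

Correct run:
T0 LOAD — after: cnt=2, r=2 — load
T1 LOAD — after: cnt=2, r=2 — load
T1 CAS — after: cnt=3, r=2 — ok
T0 CAS — after: cnt=3, r=2 — retry
T0 LOAD — after: cnt=3, r=3 — load
T1 LOAD — after: cnt=3, r=3 — load
T0 CAS — after: cnt=4, r=3 — ok
T1 CAS — after: cnt=4, r=3 — retry
T0 LOAD — after: cnt=4, r=4 — load
T0 CAS — after: cnt=5, r=4 — ok
T1 LOAD — after: cnt=5, r=5 — load
T1 CAS — after: cnt=6, r=5 — ok
T1 LOAD — after: cnt=6, r=6 — load
T0 LOAD — after: cnt=6, r=6 — load
T0 CAS — after: cnt=7, r=6 — ok
T0 LOAD — after: cnt=7, r=7 — load
T1 CAS — after: cnt=7, r=6 — retry
T0 CAS — after: cnt=8, r=7 — ok
Log disagrees first at step 4.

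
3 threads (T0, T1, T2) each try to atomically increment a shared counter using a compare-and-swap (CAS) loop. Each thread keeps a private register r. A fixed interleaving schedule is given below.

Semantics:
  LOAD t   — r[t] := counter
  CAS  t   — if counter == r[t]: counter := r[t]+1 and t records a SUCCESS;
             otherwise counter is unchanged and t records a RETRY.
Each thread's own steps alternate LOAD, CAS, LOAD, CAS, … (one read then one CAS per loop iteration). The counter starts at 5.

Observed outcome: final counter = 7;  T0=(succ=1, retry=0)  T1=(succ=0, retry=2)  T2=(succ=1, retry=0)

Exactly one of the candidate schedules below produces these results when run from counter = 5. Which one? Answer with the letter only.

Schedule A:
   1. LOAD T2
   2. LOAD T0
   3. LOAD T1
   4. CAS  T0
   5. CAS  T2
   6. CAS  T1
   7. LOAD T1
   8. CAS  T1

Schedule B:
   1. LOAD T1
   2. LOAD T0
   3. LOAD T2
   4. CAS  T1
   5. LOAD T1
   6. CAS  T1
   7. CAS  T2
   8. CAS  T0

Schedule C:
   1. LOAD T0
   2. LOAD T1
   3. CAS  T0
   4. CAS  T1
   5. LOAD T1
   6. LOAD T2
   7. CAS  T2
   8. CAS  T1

Tracing schedule C:
1. LOAD T0 → mem=5 r[T0]=5 [LOAD]
2. LOAD T1 → mem=5 r[T1]=5 [LOAD]
3. CAS T0 → mem=6 r[T0]=5 [OK]
4. CAS T1 → mem=6 r[T1]=5 [RETRY]
5. LOAD T1 → mem=6 r[T1]=6 [LOAD]
6. LOAD T2 → mem=6 r[T2]=6 [LOAD]
7. CAS T2 → mem=7 r[T2]=6 [OK]
8. CAS T1 → mem=7 r[T1]=6 [RETRY]

C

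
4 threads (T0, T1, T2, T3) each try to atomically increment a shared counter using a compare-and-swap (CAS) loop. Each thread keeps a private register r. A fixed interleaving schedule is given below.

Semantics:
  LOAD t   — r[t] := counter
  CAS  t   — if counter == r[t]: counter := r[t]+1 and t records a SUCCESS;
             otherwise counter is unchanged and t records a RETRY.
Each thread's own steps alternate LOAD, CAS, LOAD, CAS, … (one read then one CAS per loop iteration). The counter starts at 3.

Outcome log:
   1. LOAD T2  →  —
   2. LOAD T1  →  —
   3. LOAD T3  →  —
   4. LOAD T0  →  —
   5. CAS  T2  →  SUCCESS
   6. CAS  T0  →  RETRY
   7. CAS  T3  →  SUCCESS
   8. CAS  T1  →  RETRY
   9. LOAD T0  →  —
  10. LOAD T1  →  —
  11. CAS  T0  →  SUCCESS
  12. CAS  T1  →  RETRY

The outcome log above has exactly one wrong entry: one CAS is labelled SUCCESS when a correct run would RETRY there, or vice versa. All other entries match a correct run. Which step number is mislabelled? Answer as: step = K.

Correct run:
   1) LOAD T2:  M=3  r_T2=3
   2) LOAD T1:  M=3  r_T1=3
   3) LOAD T3:  M=3  r_T3=3
   4) LOAD T0:  M=3  r_T0=3
   5) CAS  T2:  M=4  r_T2=3 ✓
   6) CAS  T0:  M=4  r_T0=3 ✗
   7) CAS  T3:  M=4  r_T3=3 ✗
   8) CAS  T1:  M=4  r_T1=3 ✗
   9) LOAD T0:  M=4  r_T0=4
  10) LOAD T1:  M=4  r_T1=4
  11) CAS  T0:  M=5  r_T0=4 ✓
  12) CAS  T1:  M=5  r_T1=4 ✗
Log disagrees first at step 7.

step = 7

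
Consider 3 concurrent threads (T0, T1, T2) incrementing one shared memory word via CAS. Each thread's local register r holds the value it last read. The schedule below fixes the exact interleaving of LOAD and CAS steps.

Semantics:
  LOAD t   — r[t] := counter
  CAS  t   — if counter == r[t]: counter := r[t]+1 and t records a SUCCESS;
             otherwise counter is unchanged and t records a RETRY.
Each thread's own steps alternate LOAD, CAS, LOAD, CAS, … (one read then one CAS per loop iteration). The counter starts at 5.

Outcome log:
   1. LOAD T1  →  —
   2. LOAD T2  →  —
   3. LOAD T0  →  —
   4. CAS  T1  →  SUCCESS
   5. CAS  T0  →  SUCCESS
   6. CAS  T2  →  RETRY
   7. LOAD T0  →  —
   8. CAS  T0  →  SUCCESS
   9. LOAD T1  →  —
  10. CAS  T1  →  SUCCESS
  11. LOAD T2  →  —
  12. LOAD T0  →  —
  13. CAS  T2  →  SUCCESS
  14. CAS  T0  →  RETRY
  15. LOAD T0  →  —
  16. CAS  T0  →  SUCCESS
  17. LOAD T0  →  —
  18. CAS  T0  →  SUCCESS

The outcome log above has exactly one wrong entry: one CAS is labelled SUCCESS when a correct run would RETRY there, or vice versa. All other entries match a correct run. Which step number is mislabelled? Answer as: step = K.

step = 5

Reference trace:
   1) LOAD T1:  M=5  r_T1=5
   2) LOAD T2:  M=5  r_T2=5
   3) LOAD T0:  M=5  r_T0=5
   4) CAS  T1:  M=6  r_T1=5 ✓
   5) CAS  T0:  M=6  r_T0=5 ✗
   6) CAS  T2:  M=6  r_T2=5 ✗
   7) LOAD T0:  M=6  r_T0=6
   8) CAS  T0:  M=7  r_T0=6 ✓
   9) LOAD T1:  M=7  r_T1=7
  10) CAS  T1:  M=8  r_T1=7 ✓
  11) LOAD T2:  M=8  r_T2=8
  12) LOAD T0:  M=8  r_T0=8
  13) CAS  T2:  M=9  r_T2=8 ✓
  14) CAS  T0:  M=9  r_T0=8 ✗
  15) LOAD T0:  M=9  r_T0=9
  16) CAS  T0:  M=10  r_T0=9 ✓
  17) LOAD T0:  M=10  r_T0=10
  18) CAS  T0:  M=11  r_T0=10 ✓
Flip is step 5.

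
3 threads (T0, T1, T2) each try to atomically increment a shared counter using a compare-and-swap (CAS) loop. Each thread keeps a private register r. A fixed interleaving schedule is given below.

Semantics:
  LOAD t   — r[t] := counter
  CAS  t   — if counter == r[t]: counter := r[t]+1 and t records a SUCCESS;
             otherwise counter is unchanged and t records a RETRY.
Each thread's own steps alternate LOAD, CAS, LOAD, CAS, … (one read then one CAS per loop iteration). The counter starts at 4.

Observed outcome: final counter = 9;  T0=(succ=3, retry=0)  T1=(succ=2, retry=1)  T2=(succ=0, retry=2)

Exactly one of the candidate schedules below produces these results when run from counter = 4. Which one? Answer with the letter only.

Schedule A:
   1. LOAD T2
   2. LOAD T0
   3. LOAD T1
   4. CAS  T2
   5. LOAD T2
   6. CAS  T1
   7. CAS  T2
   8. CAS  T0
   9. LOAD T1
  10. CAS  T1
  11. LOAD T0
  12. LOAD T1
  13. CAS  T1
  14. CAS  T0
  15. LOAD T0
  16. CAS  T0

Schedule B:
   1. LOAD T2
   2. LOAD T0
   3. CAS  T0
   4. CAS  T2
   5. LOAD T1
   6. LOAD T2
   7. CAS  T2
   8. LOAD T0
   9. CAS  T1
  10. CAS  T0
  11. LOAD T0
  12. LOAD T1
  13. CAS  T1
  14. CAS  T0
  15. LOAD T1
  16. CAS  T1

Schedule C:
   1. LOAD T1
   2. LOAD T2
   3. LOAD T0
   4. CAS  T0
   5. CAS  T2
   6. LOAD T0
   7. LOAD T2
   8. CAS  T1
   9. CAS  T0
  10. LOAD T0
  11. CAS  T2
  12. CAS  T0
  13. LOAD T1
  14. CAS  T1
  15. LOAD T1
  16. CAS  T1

Tracing schedule C:
1. LOAD T1 → mem=4 r[T1]=4 [LOAD]
2. LOAD T2 → mem=4 r[T2]=4 [LOAD]
3. LOAD T0 → mem=4 r[T0]=4 [LOAD]
4. CAS T0 → mem=5 r[T0]=4 [OK]
5. CAS T2 → mem=5 r[T2]=4 [RETRY]
6. LOAD T0 → mem=5 r[T0]=5 [LOAD]
7. LOAD T2 → mem=5 r[T2]=5 [LOAD]
8. CAS T1 → mem=5 r[T1]=4 [RETRY]
9. CAS T0 → mem=6 r[T0]=5 [OK]
10. LOAD T0 → mem=6 r[T0]=6 [LOAD]
11. CAS T2 → mem=6 r[T2]=5 [RETRY]
12. CAS T0 → mem=7 r[T0]=6 [OK]
13. LOAD T1 → mem=7 r[T1]=7 [LOAD]
14. CAS T1 → mem=8 r[T1]=7 [OK]
15. LOAD T1 → mem=8 r[T1]=8 [LOAD]
16. CAS T1 → mem=9 r[T1]=8 [OK]

C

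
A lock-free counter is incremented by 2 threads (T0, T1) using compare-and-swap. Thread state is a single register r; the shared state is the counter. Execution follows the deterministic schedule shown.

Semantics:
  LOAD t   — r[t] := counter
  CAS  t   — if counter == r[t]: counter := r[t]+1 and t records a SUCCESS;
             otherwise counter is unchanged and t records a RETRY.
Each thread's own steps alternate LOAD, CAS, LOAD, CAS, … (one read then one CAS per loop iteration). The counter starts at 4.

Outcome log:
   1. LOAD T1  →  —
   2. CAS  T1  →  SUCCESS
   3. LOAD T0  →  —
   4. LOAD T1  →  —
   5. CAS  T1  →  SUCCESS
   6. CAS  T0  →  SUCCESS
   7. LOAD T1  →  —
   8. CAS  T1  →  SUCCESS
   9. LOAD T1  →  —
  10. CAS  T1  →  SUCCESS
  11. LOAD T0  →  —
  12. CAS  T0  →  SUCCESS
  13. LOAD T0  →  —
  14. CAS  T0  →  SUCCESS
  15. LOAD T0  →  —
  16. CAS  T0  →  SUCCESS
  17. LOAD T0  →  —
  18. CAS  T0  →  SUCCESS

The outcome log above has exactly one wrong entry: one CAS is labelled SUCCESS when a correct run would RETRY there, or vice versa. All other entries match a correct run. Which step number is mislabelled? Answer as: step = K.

step = 6

Re-executing:
#1 T1 reads 4
#2 T1 CAS(4→5) writes; counter now 5
#3 T0 reads 5
#4 T1 reads 5
#5 T1 CAS(5→6) writes; counter now 6
#6 T0 CAS(5→6) fails; counter now 6
#7 T1 reads 6
#8 T1 CAS(6→7) writes; counter now 7
#9 T1 reads 7
#10 T1 CAS(7→8) writes; counter now 8
#11 T0 reads 8
#12 T0 CAS(8→9) writes; counter now 9
#13 T0 reads 9
#14 T0 CAS(9→10) writes; counter now 10
#15 T0 reads 10
#16 T0 CAS(10→11) writes; counter now 11
#17 T0 reads 11
#18 T0 CAS(11→12) writes; counter now 12
Log disagrees first at step 6.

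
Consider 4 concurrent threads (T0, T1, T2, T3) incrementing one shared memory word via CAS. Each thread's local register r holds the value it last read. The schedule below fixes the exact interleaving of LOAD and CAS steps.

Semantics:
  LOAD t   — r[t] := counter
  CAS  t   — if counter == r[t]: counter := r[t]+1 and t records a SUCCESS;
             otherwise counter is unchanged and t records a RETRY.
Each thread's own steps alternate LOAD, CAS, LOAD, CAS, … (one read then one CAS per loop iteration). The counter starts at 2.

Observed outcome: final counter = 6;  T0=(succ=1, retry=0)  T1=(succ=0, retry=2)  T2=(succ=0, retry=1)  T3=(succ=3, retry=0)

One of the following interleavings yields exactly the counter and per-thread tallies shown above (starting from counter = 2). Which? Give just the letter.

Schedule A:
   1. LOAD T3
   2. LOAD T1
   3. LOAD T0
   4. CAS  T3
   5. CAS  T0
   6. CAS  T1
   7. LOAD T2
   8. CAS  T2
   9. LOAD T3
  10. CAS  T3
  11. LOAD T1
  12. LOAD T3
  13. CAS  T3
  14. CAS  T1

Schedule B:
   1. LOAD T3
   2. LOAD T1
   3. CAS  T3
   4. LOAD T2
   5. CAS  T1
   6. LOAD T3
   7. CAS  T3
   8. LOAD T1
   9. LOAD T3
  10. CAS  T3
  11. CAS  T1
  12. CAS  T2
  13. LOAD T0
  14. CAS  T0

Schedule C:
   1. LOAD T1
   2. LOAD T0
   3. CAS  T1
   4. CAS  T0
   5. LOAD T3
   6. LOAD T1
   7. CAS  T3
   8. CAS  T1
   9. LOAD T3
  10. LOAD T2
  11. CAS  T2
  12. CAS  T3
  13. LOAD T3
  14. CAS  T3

Simulating candidate B:
1. LOAD T3 → mem=2 r[T3]=2 [LOAD]
2. LOAD T1 → mem=2 r[T1]=2 [LOAD]
3. CAS T3 → mem=3 r[T3]=2 [OK]
4. LOAD T2 → mem=3 r[T2]=3 [LOAD]
5. CAS T1 → mem=3 r[T1]=2 [RETRY]
6. LOAD T3 → mem=3 r[T3]=3 [LOAD]
7. CAS T3 → mem=4 r[T3]=3 [OK]
8. LOAD T1 → mem=4 r[T1]=4 [LOAD]
9. LOAD T3 → mem=4 r[T3]=4 [LOAD]
10. CAS T3 → mem=5 r[T3]=4 [OK]
11. CAS T1 → mem=5 r[T1]=4 [RETRY]
12. CAS T2 → mem=5 r[T2]=3 [RETRY]
13. LOAD T0 → mem=5 r[T0]=5 [LOAD]
14. CAS T0 → mem=6 r[T0]=5 [OK]

B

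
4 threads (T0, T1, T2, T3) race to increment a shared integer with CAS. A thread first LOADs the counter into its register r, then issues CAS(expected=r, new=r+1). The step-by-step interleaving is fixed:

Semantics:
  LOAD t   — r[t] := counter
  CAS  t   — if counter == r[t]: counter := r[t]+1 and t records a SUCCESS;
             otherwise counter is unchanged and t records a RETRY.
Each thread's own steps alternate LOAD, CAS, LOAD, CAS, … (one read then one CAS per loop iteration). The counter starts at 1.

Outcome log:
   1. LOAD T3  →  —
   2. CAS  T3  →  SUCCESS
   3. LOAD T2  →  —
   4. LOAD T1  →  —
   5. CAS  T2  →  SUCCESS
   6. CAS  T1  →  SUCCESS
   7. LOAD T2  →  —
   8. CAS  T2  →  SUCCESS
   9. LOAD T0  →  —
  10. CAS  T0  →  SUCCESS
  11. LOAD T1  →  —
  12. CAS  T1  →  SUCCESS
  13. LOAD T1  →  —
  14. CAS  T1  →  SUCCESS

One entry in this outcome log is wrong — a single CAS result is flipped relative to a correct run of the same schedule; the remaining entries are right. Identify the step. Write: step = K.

step = 6

Reference trace:
[1] T3.load  rd  (counter 1, T3.r 1)
[2] T3.cas  hit  (counter 2, T3.r 1)
[3] T2.load  rd  (counter 2, T2.r 2)
[4] T1.load  rd  (counter 2, T1.r 2)
[5] T2.cas  hit  (counter 3, T2.r 2)
[6] T1.cas  miss  (counter 3, T1.r 2)
[7] T2.load  rd  (counter 3, T2.r 3)
[8] T2.cas  hit  (counter 4, T2.r 3)
[9] T0.load  rd  (counter 4, T0.r 4)
[10] T0.cas  hit  (counter 5, T0.r 4)
[11] T1.load  rd  (counter 5, T1.r 5)
[12] T1.cas  hit  (counter 6, T1.r 5)
[13] T1.load  rd  (counter 6, T1.r 6)
[14] T1.cas  hit  (counter 7, T1.r 6)
Mismatch at 6.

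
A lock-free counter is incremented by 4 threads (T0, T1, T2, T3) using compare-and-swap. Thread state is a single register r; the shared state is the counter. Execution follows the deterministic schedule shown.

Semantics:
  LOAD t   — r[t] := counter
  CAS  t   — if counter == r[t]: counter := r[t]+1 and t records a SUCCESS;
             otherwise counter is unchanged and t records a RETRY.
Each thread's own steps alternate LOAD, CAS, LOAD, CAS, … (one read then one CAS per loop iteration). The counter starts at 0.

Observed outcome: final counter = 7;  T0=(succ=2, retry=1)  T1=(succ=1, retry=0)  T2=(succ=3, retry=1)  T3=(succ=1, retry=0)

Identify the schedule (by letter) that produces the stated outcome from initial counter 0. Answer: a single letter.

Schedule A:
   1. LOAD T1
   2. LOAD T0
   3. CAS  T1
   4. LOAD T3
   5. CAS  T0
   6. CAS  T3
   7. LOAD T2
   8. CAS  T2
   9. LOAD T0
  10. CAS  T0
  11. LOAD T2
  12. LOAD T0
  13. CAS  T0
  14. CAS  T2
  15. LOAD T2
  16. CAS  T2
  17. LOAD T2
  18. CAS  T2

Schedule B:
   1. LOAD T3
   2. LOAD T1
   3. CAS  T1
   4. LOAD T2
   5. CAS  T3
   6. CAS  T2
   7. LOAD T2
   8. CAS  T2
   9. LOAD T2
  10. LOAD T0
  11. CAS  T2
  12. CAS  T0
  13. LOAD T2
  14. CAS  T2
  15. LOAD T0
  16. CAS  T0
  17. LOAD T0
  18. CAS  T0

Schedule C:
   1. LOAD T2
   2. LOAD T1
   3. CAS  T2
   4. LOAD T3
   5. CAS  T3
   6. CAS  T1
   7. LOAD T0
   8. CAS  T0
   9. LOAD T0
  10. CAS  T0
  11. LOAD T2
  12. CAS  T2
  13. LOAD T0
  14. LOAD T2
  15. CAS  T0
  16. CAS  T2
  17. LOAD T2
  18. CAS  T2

A

Tracing schedule A:
#1 T1 reads 0
#2 T0 reads 0
#3 T1 CAS(0→1) writes; counter now 1
#4 T3 reads 1
#5 T0 CAS(0→1) fails; counter now 1
#6 T3 CAS(1→2) writes; counter now 2
#7 T2 reads 2
#8 T2 CAS(2→3) writes; counter now 3
#9 T0 reads 3
#10 T0 CAS(3→4) writes; counter now 4
#11 T2 reads 4
#12 T0 reads 4
#13 T0 CAS(4→5) writes; counter now 5
#14 T2 CAS(4→5) fails; counter now 5
#15 T2 reads 5
#16 T2 CAS(5→6) writes; counter now 6
#17 T2 reads 6
#18 T2 CAS(6→7) writes; counter now 7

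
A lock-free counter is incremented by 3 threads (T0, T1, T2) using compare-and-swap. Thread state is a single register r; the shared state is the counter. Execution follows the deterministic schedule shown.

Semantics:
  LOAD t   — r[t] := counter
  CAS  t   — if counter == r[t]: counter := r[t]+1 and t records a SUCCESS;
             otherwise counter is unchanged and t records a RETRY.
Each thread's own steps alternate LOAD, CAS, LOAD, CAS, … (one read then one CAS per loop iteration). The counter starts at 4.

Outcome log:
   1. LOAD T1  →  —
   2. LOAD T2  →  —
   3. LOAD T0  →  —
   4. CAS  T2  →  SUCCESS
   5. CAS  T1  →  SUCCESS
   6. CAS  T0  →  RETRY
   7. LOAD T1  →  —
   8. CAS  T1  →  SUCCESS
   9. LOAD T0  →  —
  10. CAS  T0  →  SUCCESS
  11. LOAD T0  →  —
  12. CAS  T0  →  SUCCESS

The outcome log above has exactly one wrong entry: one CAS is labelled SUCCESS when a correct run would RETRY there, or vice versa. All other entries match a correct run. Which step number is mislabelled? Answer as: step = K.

step = 5

Correct run:
   1) LOAD T1:  M=4  r_T1=4
   2) LOAD T2:  M=4  r_T2=4
   3) LOAD T0:  M=4  r_T0=4
   4) CAS  T2:  M=5  r_T2=4 ✓
   5) CAS  T1:  M=5  r_T1=4 ✗
   6) CAS  T0:  M=5  r_T0=4 ✗
   7) LOAD T1:  M=5  r_T1=5
   8) CAS  T1:  M=6  r_T1=5 ✓
   9) LOAD T0:  M=6  r_T0=6
  10) CAS  T0:  M=7  r_T0=6 ✓
  11) LOAD T0:  M=7  r_T0=7
  12) CAS  T0:  M=8  r_T0=7 ✓
Flip is step 5.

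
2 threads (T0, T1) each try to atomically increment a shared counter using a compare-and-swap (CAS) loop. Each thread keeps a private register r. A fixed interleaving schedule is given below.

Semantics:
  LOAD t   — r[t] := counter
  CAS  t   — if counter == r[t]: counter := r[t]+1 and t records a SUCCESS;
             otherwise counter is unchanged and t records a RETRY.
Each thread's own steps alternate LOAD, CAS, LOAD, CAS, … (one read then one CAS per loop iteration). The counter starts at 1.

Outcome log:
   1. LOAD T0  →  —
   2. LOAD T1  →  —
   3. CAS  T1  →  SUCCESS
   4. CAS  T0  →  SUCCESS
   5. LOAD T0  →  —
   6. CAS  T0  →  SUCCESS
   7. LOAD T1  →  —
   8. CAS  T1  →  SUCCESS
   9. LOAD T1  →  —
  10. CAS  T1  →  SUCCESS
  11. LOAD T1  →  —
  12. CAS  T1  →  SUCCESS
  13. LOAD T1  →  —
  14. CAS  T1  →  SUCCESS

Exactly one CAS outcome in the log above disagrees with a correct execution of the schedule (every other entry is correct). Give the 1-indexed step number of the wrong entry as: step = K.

Re-executing:
step 1: T0 LOAD ⇒ load; ctr=1 reg=1
step 2: T1 LOAD ⇒ load; ctr=1 reg=1
step 3: T1 CAS ⇒ ok; ctr=2 reg=1
step 4: T0 CAS ⇒ retry; ctr=2 reg=1
step 5: T0 LOAD ⇒ load; ctr=2 reg=2
step 6: T0 CAS ⇒ ok; ctr=3 reg=2
step 7: T1 LOAD ⇒ load; ctr=3 reg=3
step 8: T1 CAS ⇒ ok; ctr=4 reg=3
step 9: T1 LOAD ⇒ load; ctr=4 reg=4
step 10: T1 CAS ⇒ ok; ctr=5 reg=4
step 11: T1 LOAD ⇒ load; ctr=5 reg=5
step 12: T1 CAS ⇒ ok; ctr=6 reg=5
step 13: T1 LOAD ⇒ load; ctr=6 reg=6
step 14: T1 CAS ⇒ ok; ctr=7 reg=6
Flip is step 4.

step = 4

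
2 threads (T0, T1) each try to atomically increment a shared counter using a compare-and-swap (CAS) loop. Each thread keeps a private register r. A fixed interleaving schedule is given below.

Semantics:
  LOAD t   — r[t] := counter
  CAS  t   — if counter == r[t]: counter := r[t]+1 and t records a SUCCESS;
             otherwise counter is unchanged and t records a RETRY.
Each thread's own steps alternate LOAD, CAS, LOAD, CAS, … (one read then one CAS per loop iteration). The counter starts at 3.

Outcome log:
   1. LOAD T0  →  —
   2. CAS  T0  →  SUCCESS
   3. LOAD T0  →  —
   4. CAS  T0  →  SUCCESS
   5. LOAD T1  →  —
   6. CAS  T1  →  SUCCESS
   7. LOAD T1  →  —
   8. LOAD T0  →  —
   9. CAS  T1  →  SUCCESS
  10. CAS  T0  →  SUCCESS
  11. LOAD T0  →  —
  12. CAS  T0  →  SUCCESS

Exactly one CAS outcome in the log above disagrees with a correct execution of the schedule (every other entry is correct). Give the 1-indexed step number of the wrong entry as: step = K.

step = 10

Reference trace:
T0 LOAD — after: cnt=3, r=3 — load
T0 CAS — after: cnt=4, r=3 — ok
T0 LOAD — after: cnt=4, r=4 — load
T0 CAS — after: cnt=5, r=4 — ok
T1 LOAD — after: cnt=5, r=5 — load
T1 CAS — after: cnt=6, r=5 — ok
T1 LOAD — after: cnt=6, r=6 — load
T0 LOAD — after: cnt=6, r=6 — load
T1 CAS — after: cnt=7, r=6 — ok
T0 CAS — after: cnt=7, r=6 — retry
T0 LOAD — after: cnt=7, r=7 — load
T0 CAS — after: cnt=8, r=7 — ok
Log disagrees first at step 10.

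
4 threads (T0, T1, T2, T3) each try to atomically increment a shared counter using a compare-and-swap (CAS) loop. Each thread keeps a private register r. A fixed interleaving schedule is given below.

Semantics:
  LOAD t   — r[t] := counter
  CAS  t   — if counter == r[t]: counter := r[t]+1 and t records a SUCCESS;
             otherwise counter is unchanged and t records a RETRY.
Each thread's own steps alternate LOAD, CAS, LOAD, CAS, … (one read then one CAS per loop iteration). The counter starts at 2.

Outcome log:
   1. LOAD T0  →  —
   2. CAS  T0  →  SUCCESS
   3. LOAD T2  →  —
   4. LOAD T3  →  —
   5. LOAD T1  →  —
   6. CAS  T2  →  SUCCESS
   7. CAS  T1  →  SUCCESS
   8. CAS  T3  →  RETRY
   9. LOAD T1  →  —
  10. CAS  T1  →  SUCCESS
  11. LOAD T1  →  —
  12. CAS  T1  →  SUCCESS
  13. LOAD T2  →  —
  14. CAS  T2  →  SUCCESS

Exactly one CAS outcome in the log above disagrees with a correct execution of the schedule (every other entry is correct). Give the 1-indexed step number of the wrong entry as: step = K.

step = 7

Re-executing:
step 1: T0 LOAD ⇒ load; ctr=2 reg=2
step 2: T0 CAS ⇒ ok; ctr=3 reg=2
step 3: T2 LOAD ⇒ load; ctr=3 reg=3
step 4: T3 LOAD ⇒ load; ctr=3 reg=3
step 5: T1 LOAD ⇒ load; ctr=3 reg=3
step 6: T2 CAS ⇒ ok; ctr=4 reg=3
step 7: T1 CAS ⇒ retry; ctr=4 reg=3
step 8: T3 CAS ⇒ retry; ctr=4 reg=3
step 9: T1 LOAD ⇒ load; ctr=4 reg=4
step 10: T1 CAS ⇒ ok; ctr=5 reg=4
step 11: T1 LOAD ⇒ load; ctr=5 reg=5
step 12: T1 CAS ⇒ ok; ctr=6 reg=5
step 13: T2 LOAD ⇒ load; ctr=6 reg=6
step 14: T2 CAS ⇒ ok; ctr=7 reg=6
Log disagrees first at step 7.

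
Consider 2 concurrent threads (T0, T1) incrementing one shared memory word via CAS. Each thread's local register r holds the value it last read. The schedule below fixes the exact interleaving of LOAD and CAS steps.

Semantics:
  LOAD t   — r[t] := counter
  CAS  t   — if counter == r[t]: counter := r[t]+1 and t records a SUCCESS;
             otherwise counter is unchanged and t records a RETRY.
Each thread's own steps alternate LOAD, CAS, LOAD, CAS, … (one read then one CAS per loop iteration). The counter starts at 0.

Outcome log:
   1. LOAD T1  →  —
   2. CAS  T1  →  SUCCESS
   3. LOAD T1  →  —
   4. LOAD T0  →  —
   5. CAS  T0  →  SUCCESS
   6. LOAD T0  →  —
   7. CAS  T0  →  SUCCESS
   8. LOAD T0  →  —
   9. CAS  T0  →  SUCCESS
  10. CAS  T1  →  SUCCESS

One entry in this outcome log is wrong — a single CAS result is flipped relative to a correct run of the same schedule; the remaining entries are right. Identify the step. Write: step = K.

step = 10

Re-executing:
T1 LOAD — after: cnt=0, r=0 — load
T1 CAS — after: cnt=1, r=0 — ok
T1 LOAD — after: cnt=1, r=1 — load
T0 LOAD — after: cnt=1, r=1 — load
T0 CAS — after: cnt=2, r=1 — ok
T0 LOAD — after: cnt=2, r=2 — load
T0 CAS — after: cnt=3, r=2 — ok
T0 LOAD — after: cnt=3, r=3 — load
T0 CAS — after: cnt=4, r=3 — ok
T1 CAS — after: cnt=4, r=1 — retry
Mismatch at 10.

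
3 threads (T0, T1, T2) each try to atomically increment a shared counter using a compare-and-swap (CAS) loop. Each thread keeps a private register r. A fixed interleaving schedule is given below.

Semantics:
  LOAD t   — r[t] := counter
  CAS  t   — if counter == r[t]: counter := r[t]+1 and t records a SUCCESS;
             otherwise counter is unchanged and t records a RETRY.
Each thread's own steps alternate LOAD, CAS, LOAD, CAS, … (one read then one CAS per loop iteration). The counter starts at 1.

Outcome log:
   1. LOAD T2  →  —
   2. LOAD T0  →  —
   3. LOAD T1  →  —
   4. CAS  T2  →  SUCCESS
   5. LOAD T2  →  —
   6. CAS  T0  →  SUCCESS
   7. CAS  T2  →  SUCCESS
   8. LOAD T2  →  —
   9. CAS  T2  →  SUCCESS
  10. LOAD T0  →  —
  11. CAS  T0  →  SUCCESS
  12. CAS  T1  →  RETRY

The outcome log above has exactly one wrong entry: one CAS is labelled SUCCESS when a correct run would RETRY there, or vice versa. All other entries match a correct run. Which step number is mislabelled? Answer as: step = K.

step = 6

Reference trace:
1. LOAD T2 → mem=1 r[T2]=1 [LOAD]
2. LOAD T0 → mem=1 r[T0]=1 [LOAD]
3. LOAD T1 → mem=1 r[T1]=1 [LOAD]
4. CAS T2 → mem=2 r[T2]=1 [OK]
5. LOAD T2 → mem=2 r[T2]=2 [LOAD]
6. CAS T0 → mem=2 r[T0]=1 [RETRY]
7. CAS T2 → mem=3 r[T2]=2 [OK]
8. LOAD T2 → mem=3 r[T2]=3 [LOAD]
9. CAS T2 → mem=4 r[T2]=3 [OK]
10. LOAD T0 → mem=4 r[T0]=4 [LOAD]
11. CAS T0 → mem=5 r[T0]=4 [OK]
12. CAS T1 → mem=5 r[T1]=1 [RETRY]
Log disagrees first at step 6.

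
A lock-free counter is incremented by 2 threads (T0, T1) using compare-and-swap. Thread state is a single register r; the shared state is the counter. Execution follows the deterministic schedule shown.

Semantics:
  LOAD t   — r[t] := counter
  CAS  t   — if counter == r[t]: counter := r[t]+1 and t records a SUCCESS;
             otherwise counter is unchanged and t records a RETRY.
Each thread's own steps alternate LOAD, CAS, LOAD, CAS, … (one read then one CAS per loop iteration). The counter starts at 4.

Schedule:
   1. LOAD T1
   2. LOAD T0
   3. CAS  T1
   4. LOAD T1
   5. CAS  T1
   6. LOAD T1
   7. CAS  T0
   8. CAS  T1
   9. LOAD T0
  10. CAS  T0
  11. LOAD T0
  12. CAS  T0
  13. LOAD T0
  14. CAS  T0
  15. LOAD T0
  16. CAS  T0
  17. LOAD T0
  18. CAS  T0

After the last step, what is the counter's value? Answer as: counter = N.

step 1: T1 LOAD ⇒ load; ctr=4 reg=4
step 2: T0 LOAD ⇒ load; ctr=4 reg=4
step 3: T1 CAS ⇒ ok; ctr=5 reg=4
step 4: T1 LOAD ⇒ load; ctr=5 reg=5
step 5: T1 CAS ⇒ ok; ctr=6 reg=5
step 6: T1 LOAD ⇒ load; ctr=6 reg=6
step 7: T0 CAS ⇒ retry; ctr=6 reg=4
step 8: T1 CAS ⇒ ok; ctr=7 reg=6
step 9: T0 LOAD ⇒ load; ctr=7 reg=7
step 10: T0 CAS ⇒ ok; ctr=8 reg=7
step 11: T0 LOAD ⇒ load; ctr=8 reg=8
step 12: T0 CAS ⇒ ok; ctr=9 reg=8
step 13: T0 LOAD ⇒ load; ctr=9 reg=9
step 14: T0 CAS ⇒ ok; ctr=10 reg=9
step 15: T0 LOAD ⇒ load; ctr=10 reg=10
step 16: T0 CAS ⇒ ok; ctr=11 reg=10
step 17: T0 LOAD ⇒ load; ctr=11 reg=11
step 18: T0 CAS ⇒ ok; ctr=12 reg=11

counter = 12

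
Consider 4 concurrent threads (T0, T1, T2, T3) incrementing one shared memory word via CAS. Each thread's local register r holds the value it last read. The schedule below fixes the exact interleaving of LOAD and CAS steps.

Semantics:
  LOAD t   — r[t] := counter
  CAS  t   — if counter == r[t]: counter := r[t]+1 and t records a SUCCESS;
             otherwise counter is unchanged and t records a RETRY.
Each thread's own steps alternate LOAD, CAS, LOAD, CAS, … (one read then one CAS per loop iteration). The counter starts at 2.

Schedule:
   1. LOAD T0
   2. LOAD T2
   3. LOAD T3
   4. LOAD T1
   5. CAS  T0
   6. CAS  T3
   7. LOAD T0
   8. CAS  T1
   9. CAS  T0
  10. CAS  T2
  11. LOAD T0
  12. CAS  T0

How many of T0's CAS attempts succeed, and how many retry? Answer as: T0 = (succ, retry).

step 1: T0 LOAD ⇒ load; ctr=2 reg=2
step 2: T2 LOAD ⇒ load; ctr=2 reg=2
step 3: T3 LOAD ⇒ load; ctr=2 reg=2
step 4: T1 LOAD ⇒ load; ctr=2 reg=2
step 5: T0 CAS ⇒ ok; ctr=3 reg=2
step 6: T3 CAS ⇒ retry; ctr=3 reg=2
step 7: T0 LOAD ⇒ load; ctr=3 reg=3
step 8: T1 CAS ⇒ retry; ctr=3 reg=2
step 9: T0 CAS ⇒ ok; ctr=4 reg=3
step 10: T2 CAS ⇒ retry; ctr=4 reg=2
step 11: T0 LOAD ⇒ load; ctr=4 reg=4
step 12: T0 CAS ⇒ ok; ctr=5 reg=4

T0 = (3, 0)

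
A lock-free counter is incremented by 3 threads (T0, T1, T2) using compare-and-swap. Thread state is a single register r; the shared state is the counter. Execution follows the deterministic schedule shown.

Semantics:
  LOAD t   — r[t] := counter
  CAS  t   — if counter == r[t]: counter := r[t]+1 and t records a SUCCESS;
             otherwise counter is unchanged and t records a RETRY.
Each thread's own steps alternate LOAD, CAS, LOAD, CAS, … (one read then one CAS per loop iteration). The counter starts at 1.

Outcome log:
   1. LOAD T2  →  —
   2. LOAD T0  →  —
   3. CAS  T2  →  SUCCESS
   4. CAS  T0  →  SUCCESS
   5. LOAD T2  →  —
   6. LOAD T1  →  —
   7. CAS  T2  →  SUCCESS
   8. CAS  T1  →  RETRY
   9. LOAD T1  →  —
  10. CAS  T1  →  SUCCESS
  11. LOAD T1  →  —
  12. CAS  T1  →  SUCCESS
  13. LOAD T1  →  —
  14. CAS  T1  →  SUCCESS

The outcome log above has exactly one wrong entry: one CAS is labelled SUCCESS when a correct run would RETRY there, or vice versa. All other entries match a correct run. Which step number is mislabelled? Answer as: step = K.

Re-executing:
1. LOAD T2 → mem=1 r[T2]=1 [LOAD]
2. LOAD T0 → mem=1 r[T0]=1 [LOAD]
3. CAS T2 → mem=2 r[T2]=1 [OK]
4. CAS T0 → mem=2 r[T0]=1 [RETRY]
5. LOAD T2 → mem=2 r[T2]=2 [LOAD]
6. LOAD T1 → mem=2 r[T1]=2 [LOAD]
7. CAS T2 → mem=3 r[T2]=2 [OK]
8. CAS T1 → mem=3 r[T1]=2 [RETRY]
9. LOAD T1 → mem=3 r[T1]=3 [LOAD]
10. CAS T1 → mem=4 r[T1]=3 [OK]
11. LOAD T1 → mem=4 r[T1]=4 [LOAD]
12. CAS T1 → mem=5 r[T1]=4 [OK]
13. LOAD T1 → mem=5 r[T1]=5 [LOAD]
14. CAS T1 → mem=6 r[T1]=5 [OK]
Mismatch at 4.

step = 4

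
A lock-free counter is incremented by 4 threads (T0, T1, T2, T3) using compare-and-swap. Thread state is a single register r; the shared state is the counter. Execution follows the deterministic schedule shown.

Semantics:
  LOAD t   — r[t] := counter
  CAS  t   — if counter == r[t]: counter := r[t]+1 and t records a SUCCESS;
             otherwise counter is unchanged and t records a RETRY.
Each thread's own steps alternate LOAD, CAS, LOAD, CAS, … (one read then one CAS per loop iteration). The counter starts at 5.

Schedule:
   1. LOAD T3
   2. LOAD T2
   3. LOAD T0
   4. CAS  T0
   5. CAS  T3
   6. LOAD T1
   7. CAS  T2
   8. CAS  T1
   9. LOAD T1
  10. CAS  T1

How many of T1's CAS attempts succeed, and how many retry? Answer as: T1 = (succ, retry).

T1 = (2, 0)

step 1: T3 LOAD ⇒ load; ctr=5 reg=5
step 2: T2 LOAD ⇒ load; ctr=5 reg=5
step 3: T0 LOAD ⇒ load; ctr=5 reg=5
step 4: T0 CAS ⇒ ok; ctr=6 reg=5
step 5: T3 CAS ⇒ retry; ctr=6 reg=5
step 6: T1 LOAD ⇒ load; ctr=6 reg=6
step 7: T2 CAS ⇒ retry; ctr=6 reg=5
step 8: T1 CAS ⇒ ok; ctr=7 reg=6
step 9: T1 LOAD ⇒ load; ctr=7 reg=7
step 10: T1 CAS ⇒ ok; ctr=8 reg=7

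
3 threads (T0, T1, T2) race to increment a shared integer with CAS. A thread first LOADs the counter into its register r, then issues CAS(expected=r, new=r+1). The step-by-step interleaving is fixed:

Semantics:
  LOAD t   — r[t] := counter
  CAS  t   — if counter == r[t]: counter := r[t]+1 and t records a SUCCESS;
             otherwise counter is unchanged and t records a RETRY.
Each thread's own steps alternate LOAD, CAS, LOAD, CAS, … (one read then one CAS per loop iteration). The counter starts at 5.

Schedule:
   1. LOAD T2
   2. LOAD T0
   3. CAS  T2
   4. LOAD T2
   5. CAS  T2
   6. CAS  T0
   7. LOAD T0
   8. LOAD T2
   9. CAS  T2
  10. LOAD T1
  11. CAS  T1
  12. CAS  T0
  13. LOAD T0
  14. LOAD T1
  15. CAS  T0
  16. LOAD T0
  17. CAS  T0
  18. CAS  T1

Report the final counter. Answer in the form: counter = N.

counter = 11

[1] T2.load  rd  (counter 5, T2.r 5)
[2] T0.load  rd  (counter 5, T0.r 5)
[3] T2.cas  hit  (counter 6, T2.r 5)
[4] T2.load  rd  (counter 6, T2.r 6)
[5] T2.cas  hit  (counter 7, T2.r 6)
[6] T0.cas  miss  (counter 7, T0.r 5)
[7] T0.load  rd  (counter 7, T0.r 7)
[8] T2.load  rd  (counter 7, T2.r 7)
[9] T2.cas  hit  (counter 8, T2.r 7)
[10] T1.load  rd  (counter 8, T1.r 8)
[11] T1.cas  hit  (counter 9, T1.r 8)
[12] T0.cas  miss  (counter 9, T0.r 7)
[13] T0.load  rd  (counter 9, T0.r 9)
[14] T1.load  rd  (counter 9, T1.r 9)
[15] T0.cas  hit  (counter 10, T0.r 9)
[16] T0.load  rd  (counter 10, T0.r 10)
[17] T0.cas  hit  (counter 11, T0.r 10)
[18] T1.cas  miss  (counter 11, T1.r 9)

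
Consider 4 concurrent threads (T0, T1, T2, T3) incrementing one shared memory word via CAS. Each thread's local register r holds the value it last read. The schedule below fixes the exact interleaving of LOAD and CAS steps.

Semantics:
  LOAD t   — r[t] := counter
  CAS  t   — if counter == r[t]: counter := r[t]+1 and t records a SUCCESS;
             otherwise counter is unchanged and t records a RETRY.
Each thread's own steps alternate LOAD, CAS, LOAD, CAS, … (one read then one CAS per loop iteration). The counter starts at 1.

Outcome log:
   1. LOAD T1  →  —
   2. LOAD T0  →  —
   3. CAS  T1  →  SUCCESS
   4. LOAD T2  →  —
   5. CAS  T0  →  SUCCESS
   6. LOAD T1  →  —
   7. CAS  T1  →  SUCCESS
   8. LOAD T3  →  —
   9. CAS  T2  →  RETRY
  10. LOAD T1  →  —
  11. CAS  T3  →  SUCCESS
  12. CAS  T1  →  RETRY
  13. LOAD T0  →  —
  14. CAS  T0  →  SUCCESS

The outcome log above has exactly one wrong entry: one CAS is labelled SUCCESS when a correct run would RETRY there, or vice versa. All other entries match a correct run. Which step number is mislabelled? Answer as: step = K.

Re-executing:
T1 LOAD — after: cnt=1, r=1 — load
T0 LOAD — after: cnt=1, r=1 — load
T1 CAS — after: cnt=2, r=1 — ok
T2 LOAD — after: cnt=2, r=2 — load
T0 CAS — after: cnt=2, r=1 — retry
T1 LOAD — after: cnt=2, r=2 — load
T1 CAS — after: cnt=3, r=2 — ok
T3 LOAD — after: cnt=3, r=3 — load
T2 CAS — after: cnt=3, r=2 — retry
T1 LOAD — after: cnt=3, r=3 — load
T3 CAS — after: cnt=4, r=3 — ok
T1 CAS — after: cnt=4, r=3 — retry
T0 LOAD — after: cnt=4, r=4 — load
T0 CAS — after: cnt=5, r=4 — ok
Flip is step 5.

step = 5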